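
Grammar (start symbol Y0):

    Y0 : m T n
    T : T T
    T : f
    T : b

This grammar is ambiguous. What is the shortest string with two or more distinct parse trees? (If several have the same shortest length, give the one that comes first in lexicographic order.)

m b b b n

length 3: no string has ≥2 trees
length 4: no string has ≥2 trees
length 5: m b b b n has 2 parse trees

Two derivations of m b b b n:
  Y0 ⇒ m T n ⇒ m T T n ⇒ m T T T n ⇒ m b T T n ⇒ m b b T n ⇒ m b b b n
  Y0 ⇒ m T n ⇒ m T T n ⇒ m b T n ⇒ m b T T n ⇒ m b b T n ⇒ m b b b n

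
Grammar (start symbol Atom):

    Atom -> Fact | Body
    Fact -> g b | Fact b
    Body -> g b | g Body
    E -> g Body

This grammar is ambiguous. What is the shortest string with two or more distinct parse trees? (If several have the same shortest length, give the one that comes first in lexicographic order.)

length 2: g b has 2 parse trees

Two derivations of g b:
  Atom ⇒ Fact ⇒ g b
  Atom ⇒ Body ⇒ g b

g b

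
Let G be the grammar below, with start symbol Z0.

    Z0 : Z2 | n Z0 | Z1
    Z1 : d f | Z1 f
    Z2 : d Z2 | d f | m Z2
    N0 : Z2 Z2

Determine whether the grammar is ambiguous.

Witness: d f

Derivation 1: Z0 ⇒ Z2 ⇒ d f
Derivation 2: Z0 ⇒ Z1 ⇒ d f

Two distinct leftmost derivations for the same string.

Ambiguous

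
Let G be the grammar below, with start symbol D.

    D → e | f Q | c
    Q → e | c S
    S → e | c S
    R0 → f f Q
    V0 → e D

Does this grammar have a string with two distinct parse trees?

(R0, V0 are unreachable from D, so their rules don't affect L(D).) Each reachable nonterminal has at most one production per leading terminal, and all productions are right-linear; the derivation is determined token-by-token.

Unambiguous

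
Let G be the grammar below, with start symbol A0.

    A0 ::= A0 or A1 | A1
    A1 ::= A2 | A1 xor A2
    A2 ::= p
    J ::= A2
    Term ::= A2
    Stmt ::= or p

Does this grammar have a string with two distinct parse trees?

Only A0, A1, A2 are reachable from A0; ignoring the rest: This is a standard precedence ladder (A0 over A1 over A2), with each level left-recursive on its own operator ('or' at A0, 'xor' at A1). That structure is LR(1), hence unambiguous.

Unambiguous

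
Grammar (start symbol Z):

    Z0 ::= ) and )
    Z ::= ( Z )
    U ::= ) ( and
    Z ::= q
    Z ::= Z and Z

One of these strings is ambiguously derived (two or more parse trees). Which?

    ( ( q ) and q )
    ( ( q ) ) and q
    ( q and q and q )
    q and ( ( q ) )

( ( q ) and q ): 1 tree
( ( q ) ) and q: 1 tree
( q and q and q ): 2 trees
q and ( ( q ) ): 1 tree

( q and q and q )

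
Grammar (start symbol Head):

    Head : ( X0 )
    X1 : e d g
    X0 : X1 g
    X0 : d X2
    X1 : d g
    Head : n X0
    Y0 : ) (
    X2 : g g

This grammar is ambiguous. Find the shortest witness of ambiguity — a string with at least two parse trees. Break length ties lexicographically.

n d g g

length 4: n d g g has 2 parse trees

Two derivations of n d g g:
  Head ⇒ n X0 ⇒ n X1 g ⇒ n d g g
  Head ⇒ n X0 ⇒ n d X2 ⇒ n d g g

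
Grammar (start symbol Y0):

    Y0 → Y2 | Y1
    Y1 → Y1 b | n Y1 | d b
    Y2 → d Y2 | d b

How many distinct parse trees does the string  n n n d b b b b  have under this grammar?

20

Parse trees for n n n d b b b b (showing first 6 of 20):
  [Y0 [Y1 [Y1 [Y1 [Y1 n [Y1 n [Y1 n [Y1 d b]]]] b] b] b]]
  [Y0 [Y1 [Y1 [Y1 n [Y1 [Y1 n [Y1 n [Y1 d b]]] b]] b] b]]
  [Y0 [Y1 [Y1 [Y1 n [Y1 n [Y1 [Y1 n [Y1 d b]] b]]] b] b]]
  [Y0 [Y1 [Y1 [Y1 n [Y1 n [Y1 n [Y1 [Y1 d b] b]]]] b] b]]
  [Y0 [Y1 [Y1 n [Y1 [Y1 [Y1 n [Y1 n [Y1 d b]]] b] b]] b]]
  [Y0 [Y1 [Y1 n [Y1 [Y1 n [Y1 [Y1 n [Y1 d b]] b]] b]] b]]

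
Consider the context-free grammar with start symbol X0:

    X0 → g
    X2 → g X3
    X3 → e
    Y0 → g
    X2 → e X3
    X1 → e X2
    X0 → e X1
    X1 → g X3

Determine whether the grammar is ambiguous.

Unambiguous

Only X0, X1, X2, X3 are reachable from X0; ignoring the rest: The reachable rules are right-linear with at most one rule per (nonterminal, next-terminal) pair. Each input token forces the next rule, so parsing is deterministic.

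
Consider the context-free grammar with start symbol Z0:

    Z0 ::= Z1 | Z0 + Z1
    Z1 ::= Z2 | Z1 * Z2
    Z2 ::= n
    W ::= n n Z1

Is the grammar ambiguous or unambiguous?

Unambiguous

(W is unreachable from Z0, so its rules don't affect L(Z0).) Z0 → Z0 + Z1 | Z1  ;  Z1 → Z1 * Z2 | Z2  — a left-associative chain with Z2 at the bottom. Each string factors uniquely by precedence.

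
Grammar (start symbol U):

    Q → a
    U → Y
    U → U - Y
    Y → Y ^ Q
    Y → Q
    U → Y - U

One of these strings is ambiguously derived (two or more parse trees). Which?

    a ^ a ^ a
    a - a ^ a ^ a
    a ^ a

a ^ a ^ a: 1 tree
a - a ^ a ^ a: 2 trees
a ^ a: 1 tree

a - a ^ a ^ a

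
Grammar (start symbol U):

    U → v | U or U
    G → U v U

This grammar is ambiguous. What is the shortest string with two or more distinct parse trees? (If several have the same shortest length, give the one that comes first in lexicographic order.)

v or v or v

length 1: no string has ≥2 trees
length 3: no string has ≥2 trees
length 5: v or v or v has 2 parse trees

Two derivations of v or v or v:
  U ⇒ U or U ⇒ v or U ⇒ v or U or U ⇒ v or v or U ⇒ v or v or v
  U ⇒ U or U ⇒ U or U or U ⇒ v or U or U ⇒ v or v or U ⇒ v or v or v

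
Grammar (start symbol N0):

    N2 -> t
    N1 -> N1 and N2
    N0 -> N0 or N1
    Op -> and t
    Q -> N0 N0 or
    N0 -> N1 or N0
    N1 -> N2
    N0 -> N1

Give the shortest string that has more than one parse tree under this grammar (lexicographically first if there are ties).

length 1: no string has ≥2 trees
length 3: t or t has 2 parse trees

Two derivations of t or t:
  N0 ⇒ N0 or N1 ⇒ N1 or N1 ⇒ N2 or N1 ⇒ t or N1 ⇒ t or N2 ⇒ t or t
  N0 ⇒ N1 or N0 ⇒ N2 or N0 ⇒ t or N0 ⇒ t or N1 ⇒ t or N2 ⇒ t or t

t or t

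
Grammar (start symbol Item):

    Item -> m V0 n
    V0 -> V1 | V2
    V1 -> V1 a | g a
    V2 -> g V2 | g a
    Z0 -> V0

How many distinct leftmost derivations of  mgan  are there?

Parse trees for mgan:
  [Item m [V0 [V1 g a]] n]
  [Item m [V0 [V2 g a]] n]

2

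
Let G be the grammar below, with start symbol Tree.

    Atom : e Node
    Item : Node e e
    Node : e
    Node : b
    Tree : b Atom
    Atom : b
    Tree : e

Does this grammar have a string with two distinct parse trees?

Unambiguous

Only Tree, Atom, Node are reachable from Tree; ignoring the rest: The reachable rules are right-linear with at most one rule per (nonterminal, next-terminal) pair. Each input token forces the next rule, so parsing is deterministic.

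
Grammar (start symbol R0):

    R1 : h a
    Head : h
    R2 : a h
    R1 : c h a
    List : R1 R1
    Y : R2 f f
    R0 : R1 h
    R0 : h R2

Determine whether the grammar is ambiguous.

Ambiguous

Witness: h a h

Derivation 1: R0 ⇒ R1 h ⇒ h a h
Derivation 2: R0 ⇒ h R2 ⇒ h a h

Two distinct leftmost derivations for the same string.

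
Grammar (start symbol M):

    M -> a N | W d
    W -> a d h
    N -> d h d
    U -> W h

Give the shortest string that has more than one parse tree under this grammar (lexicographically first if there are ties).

length 4: a d h d has 2 parse trees

Two derivations of a d h d:
  M ⇒ a N ⇒ a d h d
  M ⇒ W d ⇒ a d h d

a d h d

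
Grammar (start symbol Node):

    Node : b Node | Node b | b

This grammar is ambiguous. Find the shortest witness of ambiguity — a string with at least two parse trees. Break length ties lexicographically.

length 1: no string has ≥2 trees
length 2: b b has 2 parse trees

Two derivations of b b:
  Node ⇒ b Node ⇒ b b
  Node ⇒ Node b ⇒ b b

b b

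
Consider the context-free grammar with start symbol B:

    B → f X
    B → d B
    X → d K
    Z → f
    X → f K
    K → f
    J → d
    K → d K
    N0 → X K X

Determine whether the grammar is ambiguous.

Only B, X, K are reachable from B; ignoring the rest: Each reachable nonterminal has at most one production per leading terminal, and all productions are right-linear; the derivation is determined token-by-token.

Unambiguous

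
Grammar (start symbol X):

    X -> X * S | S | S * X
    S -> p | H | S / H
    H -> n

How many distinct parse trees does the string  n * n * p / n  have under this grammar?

Parse trees for n * n * p / n:
  [X [X [X [S [H n]]] * [S [H n]]] * [S [S p] / [H n]]]
  [X [X [S [H n]] * [X [S [H n]]]] * [S [S p] / [H n]]]
  [X [S [H n]] * [X [X [S [H n]]] * [S [S p] / [H n]]]]
  [X [S [H n]] * [X [S [H n]] * [X [S [S p] / [H n]]]]]

4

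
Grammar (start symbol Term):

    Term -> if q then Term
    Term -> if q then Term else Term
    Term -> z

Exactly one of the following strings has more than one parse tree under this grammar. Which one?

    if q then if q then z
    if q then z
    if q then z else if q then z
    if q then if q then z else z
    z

if q then if q then z: 1 tree
if q then z: 1 tree
if q then z else if q then z: 1 tree
if q then if q then z else z: 2 trees
z: 1 tree

if q then if q then z else z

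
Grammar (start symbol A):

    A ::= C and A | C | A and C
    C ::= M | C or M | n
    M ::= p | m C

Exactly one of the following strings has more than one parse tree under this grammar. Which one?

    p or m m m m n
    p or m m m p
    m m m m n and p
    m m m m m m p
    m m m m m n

p or m m m m n: 1 tree
p or m m m p: 1 tree
m m m m n and p: 2 trees
m m m m m m p: 1 tree
m m m m m n: 1 tree

m m m m n and p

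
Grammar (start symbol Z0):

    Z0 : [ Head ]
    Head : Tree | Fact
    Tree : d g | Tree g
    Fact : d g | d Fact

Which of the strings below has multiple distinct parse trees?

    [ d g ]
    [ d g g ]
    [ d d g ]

[ d g ]

[ d g ]: 2 trees
[ d g g ]: 1 tree
[ d d g ]: 1 tree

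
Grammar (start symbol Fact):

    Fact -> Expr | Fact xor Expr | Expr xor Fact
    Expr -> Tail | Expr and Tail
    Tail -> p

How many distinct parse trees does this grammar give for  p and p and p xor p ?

Parse trees for p and p and p xor p:
  [Fact [Fact [Expr [Expr [Expr [Tail p]] and [Tail p]] and [Tail p]]] xor [Expr [Tail p]]]
  [Fact [Expr [Expr [Expr [Tail p]] and [Tail p]] and [Tail p]] xor [Fact [Expr [Tail p]]]]

2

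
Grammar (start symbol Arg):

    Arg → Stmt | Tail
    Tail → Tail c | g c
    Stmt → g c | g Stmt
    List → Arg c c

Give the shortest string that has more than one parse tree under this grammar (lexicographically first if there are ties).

length 2: g c has 2 parse trees

Two derivations of g c:
  Arg ⇒ Stmt ⇒ g c
  Arg ⇒ Tail ⇒ g c

g c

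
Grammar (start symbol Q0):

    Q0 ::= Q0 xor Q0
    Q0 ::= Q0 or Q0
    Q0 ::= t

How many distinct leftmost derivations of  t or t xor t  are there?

Parse trees for t or t xor t:
  [Q0 [Q0 [Q0 t] or [Q0 t]] xor [Q0 t]]
  [Q0 [Q0 t] or [Q0 [Q0 t] xor [Q0 t]]]

2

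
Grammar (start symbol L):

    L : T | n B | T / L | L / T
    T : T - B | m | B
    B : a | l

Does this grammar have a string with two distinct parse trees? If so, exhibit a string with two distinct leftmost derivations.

Ambiguous

Witness: a / a

Derivation 1: L ⇒ T / L ⇒ B / L ⇒ a / L ⇒ a / T ⇒ a / B ⇒ a / a
Derivation 2: L ⇒ L / T ⇒ T / T ⇒ B / T ⇒ a / T ⇒ a / B ⇒ a / a

Two distinct leftmost derivations for the same string.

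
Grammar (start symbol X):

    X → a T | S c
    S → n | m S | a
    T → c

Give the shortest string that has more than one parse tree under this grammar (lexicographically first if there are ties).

length 2: a c has 2 parse trees

Two derivations of a c:
  X ⇒ a T ⇒ a c
  X ⇒ S c ⇒ a c

a c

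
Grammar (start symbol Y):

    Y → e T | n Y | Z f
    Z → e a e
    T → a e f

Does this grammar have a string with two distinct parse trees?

Witness: e a e f

Derivation 1: Y ⇒ e T ⇒ e a e f
Derivation 2: Y ⇒ Z f ⇒ e a e f

Two distinct leftmost derivations for the same string.

Ambiguous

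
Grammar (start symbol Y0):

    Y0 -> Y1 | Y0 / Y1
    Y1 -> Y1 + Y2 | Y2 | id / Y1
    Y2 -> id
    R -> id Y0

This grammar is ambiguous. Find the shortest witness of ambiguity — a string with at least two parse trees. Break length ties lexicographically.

id / id

length 1: no string has ≥2 trees
length 3: id / id has 2 parse trees

Two derivations of id / id:
  Y0 ⇒ Y1 ⇒ id / Y1 ⇒ id / Y2 ⇒ id / id
  Y0 ⇒ Y0 / Y1 ⇒ Y1 / Y1 ⇒ Y2 / Y1 ⇒ id / Y1 ⇒ id / Y2 ⇒ id / id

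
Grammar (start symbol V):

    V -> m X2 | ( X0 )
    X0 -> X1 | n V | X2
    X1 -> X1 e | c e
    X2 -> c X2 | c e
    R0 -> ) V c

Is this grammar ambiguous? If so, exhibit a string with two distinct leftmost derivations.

Witness: ( c e )

Derivation 1: V ⇒ ( X0 ) ⇒ ( X1 ) ⇒ ( c e )
Derivation 2: V ⇒ ( X0 ) ⇒ ( X2 ) ⇒ ( c e )

Two distinct leftmost derivations for the same string.

Ambiguous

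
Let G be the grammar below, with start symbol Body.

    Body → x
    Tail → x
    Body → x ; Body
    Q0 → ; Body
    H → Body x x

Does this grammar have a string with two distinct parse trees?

Unambiguous

(Tail, H, Q0 are unreachable from Body, so their rules don't affect L(Body).) Right-recursive list with a separator: after each atom, whether the separator follows determines the rule. One parse per string.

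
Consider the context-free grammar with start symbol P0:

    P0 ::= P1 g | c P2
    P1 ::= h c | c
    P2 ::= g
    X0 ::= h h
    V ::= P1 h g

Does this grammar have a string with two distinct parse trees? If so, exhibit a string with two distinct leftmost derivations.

Witness: c g

Derivation 1: P0 ⇒ P1 g ⇒ c g
Derivation 2: P0 ⇒ c P2 ⇒ c g

Two distinct leftmost derivations for the same string.

Ambiguous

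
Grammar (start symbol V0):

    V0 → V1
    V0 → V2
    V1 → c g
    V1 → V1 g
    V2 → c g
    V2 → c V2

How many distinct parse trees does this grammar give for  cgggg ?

1

Parse trees for cgggg:
  [V0 [V1 [V1 [V1 [V1 c g] g] g] g]]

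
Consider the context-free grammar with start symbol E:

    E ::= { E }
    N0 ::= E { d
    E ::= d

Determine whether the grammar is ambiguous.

Only E is reachable from E; ignoring the rest: Each string is a nest of matched brackets around a single atom. An opening bracket forces the recursive rule; an atom forces the base rule.

Unambiguous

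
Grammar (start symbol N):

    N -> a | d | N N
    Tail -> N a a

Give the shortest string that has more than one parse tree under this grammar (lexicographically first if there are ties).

a a a

length 1: no string has ≥2 trees
length 2: no string has ≥2 trees
length 3: a a a has 2 parse trees

Two derivations of a a a:
  N ⇒ N N ⇒ a N ⇒ a N N ⇒ a a N ⇒ a a a
  N ⇒ N N ⇒ N N N ⇒ a N N ⇒ a a N ⇒ a a a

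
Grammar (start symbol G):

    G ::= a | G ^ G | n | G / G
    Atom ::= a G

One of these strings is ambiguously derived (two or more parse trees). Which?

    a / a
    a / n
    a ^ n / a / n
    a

a ^ n / a / n

a / a: 1 tree
a / n: 1 tree
a ^ n / a / n: 5 trees
a: 1 tree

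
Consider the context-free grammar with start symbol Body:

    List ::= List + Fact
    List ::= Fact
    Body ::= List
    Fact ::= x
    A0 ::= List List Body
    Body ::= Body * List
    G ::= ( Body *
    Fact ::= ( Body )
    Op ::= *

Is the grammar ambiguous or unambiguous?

Unambiguous

Only Body, List, Fact are reachable from Body; ignoring the rest: Body → Body * List | List  ;  List → List + Fact | Fact  — a left-associative chain with Fact at the bottom. Each string factors uniquely by precedence.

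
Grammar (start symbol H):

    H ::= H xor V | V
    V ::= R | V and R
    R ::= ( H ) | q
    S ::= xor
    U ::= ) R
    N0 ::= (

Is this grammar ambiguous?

Unambiguous

(S, U, N0 are unreachable from H, so their rules don't affect L(H).) This is a standard precedence ladder (H over V over R), with each level left-recursive on its own operator ('xor' at H, 'and' at V). That structure is LR(1), hence unambiguous.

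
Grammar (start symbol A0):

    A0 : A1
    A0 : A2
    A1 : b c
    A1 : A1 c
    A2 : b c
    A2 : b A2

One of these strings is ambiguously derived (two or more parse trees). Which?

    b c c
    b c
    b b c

b c

b c c: 1 tree
b c: 2 trees
b b c: 1 tree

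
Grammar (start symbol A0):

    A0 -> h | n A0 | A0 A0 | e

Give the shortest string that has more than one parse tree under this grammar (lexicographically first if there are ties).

e e e

length 1: no string has ≥2 trees
length 2: no string has ≥2 trees
length 3: e e e has 2 parse trees

Two derivations of e e e:
  A0 ⇒ A0 A0 ⇒ A0 A0 A0 ⇒ e A0 A0 ⇒ e e A0 ⇒ e e e
  A0 ⇒ A0 A0 ⇒ e A0 ⇒ e A0 A0 ⇒ e e A0 ⇒ e e e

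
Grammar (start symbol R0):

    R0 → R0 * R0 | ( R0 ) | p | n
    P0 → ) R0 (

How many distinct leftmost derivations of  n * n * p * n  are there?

Parse trees for n * n * p * n:
  [R0 [R0 n] * [R0 [R0 n] * [R0 [R0 p] * [R0 n]]]]
  [R0 [R0 n] * [R0 [R0 [R0 n] * [R0 p]] * [R0 n]]]
  [R0 [R0 [R0 n] * [R0 n]] * [R0 [R0 p] * [R0 n]]]
  [R0 [R0 [R0 n] * [R0 [R0 n] * [R0 p]]] * [R0 n]]
  [R0 [R0 [R0 [R0 n] * [R0 n]] * [R0 p]] * [R0 n]]

5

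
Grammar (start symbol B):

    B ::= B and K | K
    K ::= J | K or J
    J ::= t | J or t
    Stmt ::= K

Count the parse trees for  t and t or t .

2

Parse trees for t and t or t:
  [B [B [K [J t]]] and [K [J [J t] or t]]]
  [B [B [K [J t]]] and [K [K [J t]] or [J t]]]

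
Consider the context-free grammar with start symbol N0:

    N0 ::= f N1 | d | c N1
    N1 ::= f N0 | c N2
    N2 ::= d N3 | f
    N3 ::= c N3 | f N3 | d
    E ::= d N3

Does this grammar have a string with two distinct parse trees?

Unambiguous

(E is unreachable from N0, so its rules don't affect L(N0).) The reachable rules are right-linear with at most one rule per (nonterminal, next-terminal) pair. Each input token forces the next rule, so parsing is deterministic.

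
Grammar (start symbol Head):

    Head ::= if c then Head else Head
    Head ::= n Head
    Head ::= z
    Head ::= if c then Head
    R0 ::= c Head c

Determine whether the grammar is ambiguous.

Witness: if c then if c then z else z

Derivation 1: Head ⇒ if c then Head else Head ⇒ if c then if c then Head else Head ⇒ if c then if c then z else Head ⇒ if c then if c then z else z
Derivation 2: Head ⇒ if c then Head ⇒ if c then if c then Head else Head ⇒ if c then if c then z else Head ⇒ if c then if c then z else z

Two distinct leftmost derivations for the same string.

Ambiguous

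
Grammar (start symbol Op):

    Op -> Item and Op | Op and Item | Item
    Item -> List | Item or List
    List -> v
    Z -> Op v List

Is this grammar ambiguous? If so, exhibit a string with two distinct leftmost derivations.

Witness: v and v

Derivation 1: Op ⇒ Item and Op ⇒ List and Op ⇒ v and Op ⇒ v and Item ⇒ v and List ⇒ v and v
Derivation 2: Op ⇒ Op and Item ⇒ Item and Item ⇒ List and Item ⇒ v and Item ⇒ v and List ⇒ v and v

Two distinct leftmost derivations for the same string.

Ambiguous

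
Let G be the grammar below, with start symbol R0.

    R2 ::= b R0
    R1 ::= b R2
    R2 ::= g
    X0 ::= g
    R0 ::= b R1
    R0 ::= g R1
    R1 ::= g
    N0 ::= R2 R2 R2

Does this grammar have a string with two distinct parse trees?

Unambiguous

Only R0, R1, R2 are reachable from R0; ignoring the rest: Restricted to the reachable nonterminals, every rule has the form A → t or A → t B, and no two rules for the same A share a first terminal. The grammar encodes a DFA — one run per string.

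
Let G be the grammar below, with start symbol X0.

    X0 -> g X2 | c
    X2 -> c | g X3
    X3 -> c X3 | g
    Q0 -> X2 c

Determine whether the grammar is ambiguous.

Unambiguous

Only X0, X2, X3 are reachable from X0; ignoring the rest: Each reachable nonterminal has at most one production per leading terminal, and all productions are right-linear; the derivation is determined token-by-token.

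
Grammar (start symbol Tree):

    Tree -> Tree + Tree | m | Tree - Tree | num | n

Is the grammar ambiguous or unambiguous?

Witness: m + m + m

Derivation 1: Tree ⇒ Tree + Tree ⇒ Tree + Tree + Tree ⇒ m + Tree + Tree ⇒ m + m + Tree ⇒ m + m + m
Derivation 2: Tree ⇒ Tree + Tree ⇒ m + Tree ⇒ m + Tree + Tree ⇒ m + m + Tree ⇒ m + m + m

Two distinct leftmost derivations for the same string.

Ambiguous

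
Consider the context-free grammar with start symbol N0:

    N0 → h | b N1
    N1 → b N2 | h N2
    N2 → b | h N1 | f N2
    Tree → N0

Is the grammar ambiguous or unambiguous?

(Tree is unreachable from N0, so its rules don't affect L(N0).) The reachable rules are right-linear with at most one rule per (nonterminal, next-terminal) pair. Each input token forces the next rule, so parsing is deterministic.

Unambiguous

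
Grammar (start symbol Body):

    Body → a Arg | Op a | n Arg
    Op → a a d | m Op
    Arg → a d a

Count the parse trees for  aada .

2

Parse trees for aada:
  [Body a [Arg a d a]]
  [Body [Op a a d] a]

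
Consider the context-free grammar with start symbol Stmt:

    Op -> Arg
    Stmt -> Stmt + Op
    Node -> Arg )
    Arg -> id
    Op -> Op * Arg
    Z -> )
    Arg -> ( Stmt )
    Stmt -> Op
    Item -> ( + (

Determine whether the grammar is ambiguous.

Unambiguous

Only Stmt, Op, Arg are reachable from Stmt; ignoring the rest: Stmt → Stmt + Op | Op  ;  Op → Op * Arg | Arg  — a left-associative chain with Arg at the bottom. Each string factors uniquely by precedence.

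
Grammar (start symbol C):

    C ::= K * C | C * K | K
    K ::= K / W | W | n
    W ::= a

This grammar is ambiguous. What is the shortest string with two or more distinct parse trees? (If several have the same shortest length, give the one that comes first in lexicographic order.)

a * a

length 1: no string has ≥2 trees
length 3: a * a has 2 parse trees

Two derivations of a * a:
  C ⇒ K * C ⇒ W * C ⇒ a * C ⇒ a * K ⇒ a * W ⇒ a * a
  C ⇒ C * K ⇒ K * K ⇒ W * K ⇒ a * K ⇒ a * W ⇒ a * a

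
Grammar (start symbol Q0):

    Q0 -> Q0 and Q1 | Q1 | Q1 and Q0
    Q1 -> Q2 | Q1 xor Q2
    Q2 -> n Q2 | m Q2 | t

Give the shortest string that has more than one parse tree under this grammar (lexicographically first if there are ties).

t and t

length 1: no string has ≥2 trees
length 2: no string has ≥2 trees
length 3: t and t has 2 parse trees

Two derivations of t and t:
  Q0 ⇒ Q0 and Q1 ⇒ Q1 and Q1 ⇒ Q2 and Q1 ⇒ t and Q1 ⇒ t and Q2 ⇒ t and t
  Q0 ⇒ Q1 and Q0 ⇒ Q2 and Q0 ⇒ t and Q0 ⇒ t and Q1 ⇒ t and Q2 ⇒ t and t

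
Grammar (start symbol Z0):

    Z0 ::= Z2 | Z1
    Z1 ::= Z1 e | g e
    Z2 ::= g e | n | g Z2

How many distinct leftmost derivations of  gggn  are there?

1

Parse trees for gggn:
  [Z0 [Z2 g [Z2 g [Z2 g [Z2 n]]]]]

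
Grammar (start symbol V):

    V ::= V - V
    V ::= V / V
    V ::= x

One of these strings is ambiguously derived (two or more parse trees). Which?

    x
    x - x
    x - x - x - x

x - x - x - x

x: 1 tree
x - x: 1 tree
x - x - x - x: 5 trees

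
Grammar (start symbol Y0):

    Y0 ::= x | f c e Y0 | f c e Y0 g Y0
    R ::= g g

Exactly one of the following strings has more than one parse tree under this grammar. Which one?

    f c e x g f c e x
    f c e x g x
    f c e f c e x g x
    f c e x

f c e f c e x g x

f c e x g f c e x: 1 tree
f c e x g x: 1 tree
f c e f c e x g x: 2 trees
f c e x: 1 tree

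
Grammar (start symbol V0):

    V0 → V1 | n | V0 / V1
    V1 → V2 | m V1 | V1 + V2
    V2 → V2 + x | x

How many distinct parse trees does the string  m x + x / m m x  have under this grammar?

Parse trees for m x + x / m m x:
  [V0 [V0 [V1 m [V1 [V2 [V2 x] + x]]]] / [V1 m [V1 m [V1 [V2 x]]]]]
  [V0 [V0 [V1 m [V1 [V1 [V2 x]] + [V2 x]]]] / [V1 m [V1 m [V1 [V2 x]]]]]
  [V0 [V0 [V1 [V1 m [V1 [V2 x]]] + [V2 x]]] / [V1 m [V1 m [V1 [V2 x]]]]]

3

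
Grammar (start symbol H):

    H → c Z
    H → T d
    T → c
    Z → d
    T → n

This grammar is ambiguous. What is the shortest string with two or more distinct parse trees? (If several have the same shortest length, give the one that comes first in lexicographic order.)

length 2: c d has 2 parse trees

Two derivations of c d:
  H ⇒ c Z ⇒ c d
  H ⇒ T d ⇒ c d

c d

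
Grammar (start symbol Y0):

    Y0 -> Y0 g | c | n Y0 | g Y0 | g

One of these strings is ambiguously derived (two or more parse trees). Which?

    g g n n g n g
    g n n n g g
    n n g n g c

g n n n g g

g g n n g n g: 1 tree
g n n n g g: 6 trees
n n g n g c: 1 tree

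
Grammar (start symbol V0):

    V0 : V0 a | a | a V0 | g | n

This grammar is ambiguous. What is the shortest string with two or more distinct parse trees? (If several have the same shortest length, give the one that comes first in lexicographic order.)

a a

length 1: no string has ≥2 trees
length 2: a a has 2 parse trees

Two derivations of a a:
  V0 ⇒ V0 a ⇒ a a
  V0 ⇒ a V0 ⇒ a a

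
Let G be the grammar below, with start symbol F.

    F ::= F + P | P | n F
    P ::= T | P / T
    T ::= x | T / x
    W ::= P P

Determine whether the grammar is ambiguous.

Ambiguous

Witness: x / x

Derivation 1: F ⇒ P ⇒ T ⇒ T / x ⇒ x / x
Derivation 2: F ⇒ P ⇒ P / T ⇒ T / T ⇒ x / T ⇒ x / x

Two distinct leftmost derivations for the same string.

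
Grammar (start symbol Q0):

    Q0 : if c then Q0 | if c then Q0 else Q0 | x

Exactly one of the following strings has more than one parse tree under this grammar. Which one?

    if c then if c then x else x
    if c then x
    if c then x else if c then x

if c then if c then x else x: 2 trees
if c then x: 1 tree
if c then x else if c then x: 1 tree

if c then if c then x else x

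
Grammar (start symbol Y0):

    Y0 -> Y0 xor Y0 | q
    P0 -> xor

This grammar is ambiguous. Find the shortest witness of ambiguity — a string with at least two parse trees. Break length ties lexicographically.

length 1: no string has ≥2 trees
length 3: no string has ≥2 trees
length 5: q xor q xor q has 2 parse trees

Two derivations of q xor q xor q:
  Y0 ⇒ Y0 xor Y0 ⇒ Y0 xor Y0 xor Y0 ⇒ q xor Y0 xor Y0 ⇒ q xor q xor Y0 ⇒ q xor q xor q
  Y0 ⇒ Y0 xor Y0 ⇒ q xor Y0 ⇒ q xor Y0 xor Y0 ⇒ q xor q xor Y0 ⇒ q xor q xor q

q xor q xor q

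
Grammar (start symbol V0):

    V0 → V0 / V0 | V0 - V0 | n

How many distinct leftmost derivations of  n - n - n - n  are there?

5

Parse trees for n - n - n - n:
  [V0 [V0 n] - [V0 [V0 n] - [V0 [V0 n] - [V0 n]]]]
  [V0 [V0 n] - [V0 [V0 [V0 n] - [V0 n]] - [V0 n]]]
  [V0 [V0 [V0 n] - [V0 n]] - [V0 [V0 n] - [V0 n]]]
  [V0 [V0 [V0 n] - [V0 [V0 n] - [V0 n]]] - [V0 n]]
  [V0 [V0 [V0 [V0 n] - [V0 n]] - [V0 n]] - [V0 n]]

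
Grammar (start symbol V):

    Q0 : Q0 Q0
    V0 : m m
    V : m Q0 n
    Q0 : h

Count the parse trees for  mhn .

Parse trees for mhn:
  [V m [Q0 h] n]

1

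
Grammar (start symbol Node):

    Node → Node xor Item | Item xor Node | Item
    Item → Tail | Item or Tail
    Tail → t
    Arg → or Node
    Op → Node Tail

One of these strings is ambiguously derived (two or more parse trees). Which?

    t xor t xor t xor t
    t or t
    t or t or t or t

t xor t xor t xor t: 8 trees
t or t: 1 tree
t or t or t or t: 1 tree

t xor t xor t xor t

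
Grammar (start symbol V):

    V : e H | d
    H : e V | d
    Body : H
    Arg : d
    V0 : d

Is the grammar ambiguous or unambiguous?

Unambiguous

Only V, H are reachable from V; ignoring the rest: Each reachable nonterminal has at most one production per leading terminal, and all productions are right-linear; the derivation is determined token-by-token.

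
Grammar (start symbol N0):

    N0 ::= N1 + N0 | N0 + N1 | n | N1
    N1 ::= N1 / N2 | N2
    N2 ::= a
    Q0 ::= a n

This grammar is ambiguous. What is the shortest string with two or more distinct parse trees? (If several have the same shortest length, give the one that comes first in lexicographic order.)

a + a

length 1: no string has ≥2 trees
length 3: a + a has 2 parse trees

Two derivations of a + a:
  N0 ⇒ N1 + N0 ⇒ N2 + N0 ⇒ a + N0 ⇒ a + N1 ⇒ a + N2 ⇒ a + a
  N0 ⇒ N0 + N1 ⇒ N1 + N1 ⇒ N2 + N1 ⇒ a + N1 ⇒ a + N2 ⇒ a + a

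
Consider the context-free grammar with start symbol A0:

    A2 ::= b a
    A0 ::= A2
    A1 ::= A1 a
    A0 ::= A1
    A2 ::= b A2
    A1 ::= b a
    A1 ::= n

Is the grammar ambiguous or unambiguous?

Ambiguous

Witness: b a

Derivation 1: A0 ⇒ A2 ⇒ b a
Derivation 2: A0 ⇒ A1 ⇒ b a

Two distinct leftmost derivations for the same string.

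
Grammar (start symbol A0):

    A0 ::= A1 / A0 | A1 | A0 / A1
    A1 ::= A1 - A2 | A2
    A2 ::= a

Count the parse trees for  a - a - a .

Parse trees for a - a - a:
  [A0 [A1 [A1 [A1 [A2 a]] - [A2 a]] - [A2 a]]]

1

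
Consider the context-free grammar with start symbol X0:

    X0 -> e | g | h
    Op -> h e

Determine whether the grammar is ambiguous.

Unambiguous

Only X0 is reachable from X0; ignoring the rest: Each reachable nonterminal has at most one production per leading terminal, and all productions are right-linear; the derivation is determined token-by-token.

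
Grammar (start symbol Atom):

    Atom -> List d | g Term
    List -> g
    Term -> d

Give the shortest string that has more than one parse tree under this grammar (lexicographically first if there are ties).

length 2: g d has 2 parse trees

Two derivations of g d:
  Atom ⇒ List d ⇒ g d
  Atom ⇒ g Term ⇒ g d

g d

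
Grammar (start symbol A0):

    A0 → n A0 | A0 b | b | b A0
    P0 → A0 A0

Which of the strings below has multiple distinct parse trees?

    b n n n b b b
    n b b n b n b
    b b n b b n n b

b n n n b b b: 22 trees
n b b n b n b: 1 tree
b b n b b n n b: 1 tree

b n n n b b b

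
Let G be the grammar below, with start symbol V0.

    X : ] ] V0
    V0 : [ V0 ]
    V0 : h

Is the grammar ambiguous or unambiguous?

Unambiguous

Only V0 is reachable from V0; ignoring the rest: Each string is a nest of matched brackets around a single atom. An opening bracket forces the recursive rule; an atom forces the base rule.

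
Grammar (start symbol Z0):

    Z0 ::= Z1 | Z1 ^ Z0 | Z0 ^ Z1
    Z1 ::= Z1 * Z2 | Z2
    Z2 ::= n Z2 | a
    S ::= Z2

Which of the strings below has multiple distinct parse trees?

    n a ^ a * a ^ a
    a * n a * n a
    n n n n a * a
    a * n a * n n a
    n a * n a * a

n a ^ a * a ^ a

n a ^ a * a ^ a: 4 trees
a * n a * n a: 1 tree
n n n n a * a: 1 tree
a * n a * n n a: 1 tree
n a * n a * a: 1 tree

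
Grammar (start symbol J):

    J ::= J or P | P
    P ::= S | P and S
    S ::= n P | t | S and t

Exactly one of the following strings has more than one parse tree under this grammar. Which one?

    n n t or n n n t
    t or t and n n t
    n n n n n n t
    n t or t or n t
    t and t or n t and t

t and t or n t and t

n n t or n n n t: 1 tree
t or t and n n t: 1 tree
n n n n n n t: 1 tree
n t or t or n t: 1 tree
t and t or n t and t: 8 trees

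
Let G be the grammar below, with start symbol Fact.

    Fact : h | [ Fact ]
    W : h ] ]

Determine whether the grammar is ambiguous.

Unambiguous

Only Fact is reachable from Fact; ignoring the rest: L(Fact) is { openⁿ atom closeⁿ : n ≥ 0 }. The bracket depth fixes n, and the derivation is forced at every step.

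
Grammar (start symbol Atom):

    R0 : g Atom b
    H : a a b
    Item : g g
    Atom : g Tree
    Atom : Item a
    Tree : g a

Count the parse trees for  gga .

2

Parse trees for gga:
  [Atom g [Tree g a]]
  [Atom [Item g g] a]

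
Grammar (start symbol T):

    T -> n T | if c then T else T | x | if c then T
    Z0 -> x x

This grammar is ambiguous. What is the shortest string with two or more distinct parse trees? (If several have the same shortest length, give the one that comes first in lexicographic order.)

length 1: no string has ≥2 trees
length 2: no string has ≥2 trees
length 3: no string has ≥2 trees
length 4: no string has ≥2 trees
length 5: no string has ≥2 trees
length 6: no string has ≥2 trees
length 7: no string has ≥2 trees
length 8: no string has ≥2 trees
length 9: if c then if c then x else x has 2 parse trees

Two derivations of if c then if c then x else x:
  T ⇒ if c then T else T ⇒ if c then if c then T else T ⇒ if c then if c then x else T ⇒ if c then if c then x else x
  T ⇒ if c then T ⇒ if c then if c then T else T ⇒ if c then if c then x else T ⇒ if c then if c then x else x

if c then if c then x else x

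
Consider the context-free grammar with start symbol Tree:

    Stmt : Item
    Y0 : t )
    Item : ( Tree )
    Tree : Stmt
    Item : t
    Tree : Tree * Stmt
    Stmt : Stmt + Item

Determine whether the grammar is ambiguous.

Unambiguous

Only Tree, Stmt, Item are reachable from Tree; ignoring the rest: This is a standard precedence ladder (Tree over Stmt over Item), with each level left-recursive on its own operator ('*' at Tree, '+' at Stmt). That structure is LR(1), hence unambiguous.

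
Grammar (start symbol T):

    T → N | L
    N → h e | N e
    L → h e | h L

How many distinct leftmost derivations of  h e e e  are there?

1

Parse trees for h e e e:
  [T [N [N [N h e] e] e]]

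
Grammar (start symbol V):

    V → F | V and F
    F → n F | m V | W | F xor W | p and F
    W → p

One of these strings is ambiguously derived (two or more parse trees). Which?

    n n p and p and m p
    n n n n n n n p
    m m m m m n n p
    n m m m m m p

n n p and p and m p

n n p and p and m p: 4 trees
n n n n n n n p: 1 tree
m m m m m n n p: 1 tree
n m m m m m p: 1 tree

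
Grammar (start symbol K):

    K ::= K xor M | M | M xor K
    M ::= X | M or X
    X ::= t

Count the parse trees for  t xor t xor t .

4

Parse trees for t xor t xor t:
  [K [K [K [M [X t]]] xor [M [X t]]] xor [M [X t]]]
  [K [K [M [X t]] xor [K [M [X t]]]] xor [M [X t]]]
  [K [M [X t]] xor [K [K [M [X t]]] xor [M [X t]]]]
  [K [M [X t]] xor [K [M [X t]] xor [K [M [X t]]]]]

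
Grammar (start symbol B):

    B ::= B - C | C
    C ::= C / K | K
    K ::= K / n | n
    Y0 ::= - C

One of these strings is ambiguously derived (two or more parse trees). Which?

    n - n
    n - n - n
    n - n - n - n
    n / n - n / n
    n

n / n - n / n

n - n: 1 tree
n - n - n: 1 tree
n - n - n - n: 1 tree
n / n - n / n: 4 trees
n: 1 tree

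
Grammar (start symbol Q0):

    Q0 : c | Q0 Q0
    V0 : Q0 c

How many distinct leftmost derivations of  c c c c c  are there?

14

Parse trees for c c c c c (showing first 6 of 14):
  [Q0 [Q0 c] [Q0 [Q0 c] [Q0 [Q0 c] [Q0 [Q0 c] [Q0 c]]]]]
  [Q0 [Q0 c] [Q0 [Q0 c] [Q0 [Q0 [Q0 c] [Q0 c]] [Q0 c]]]]
  [Q0 [Q0 c] [Q0 [Q0 [Q0 c] [Q0 c]] [Q0 [Q0 c] [Q0 c]]]]
  [Q0 [Q0 c] [Q0 [Q0 [Q0 c] [Q0 [Q0 c] [Q0 c]]] [Q0 c]]]
  [Q0 [Q0 c] [Q0 [Q0 [Q0 [Q0 c] [Q0 c]] [Q0 c]] [Q0 c]]]
  [Q0 [Q0 [Q0 c] [Q0 c]] [Q0 [Q0 c] [Q0 [Q0 c] [Q0 c]]]]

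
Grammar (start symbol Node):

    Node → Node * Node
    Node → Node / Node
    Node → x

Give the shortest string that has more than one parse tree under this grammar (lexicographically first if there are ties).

length 1: no string has ≥2 trees
length 3: no string has ≥2 trees
length 5: x * x * x has 2 parse trees

Two derivations of x * x * x:
  Node ⇒ Node * Node ⇒ Node * Node * Node ⇒ x * Node * Node ⇒ x * x * Node ⇒ x * x * x
  Node ⇒ Node * Node ⇒ x * Node ⇒ x * Node * Node ⇒ x * x * Node ⇒ x * x * x

x * x * x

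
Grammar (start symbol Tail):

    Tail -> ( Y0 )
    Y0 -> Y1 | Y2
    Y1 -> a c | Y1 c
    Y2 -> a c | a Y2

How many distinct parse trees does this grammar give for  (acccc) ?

Parse trees for (acccc):
  [Tail ( [Y0 [Y1 [Y1 [Y1 [Y1 a c] c] c] c]] )]

1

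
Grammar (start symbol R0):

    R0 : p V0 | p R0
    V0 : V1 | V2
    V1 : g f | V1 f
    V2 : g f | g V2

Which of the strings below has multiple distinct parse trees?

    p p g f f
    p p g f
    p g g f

p p g f f: 1 tree
p p g f: 2 trees
p g g f: 1 tree

p p g f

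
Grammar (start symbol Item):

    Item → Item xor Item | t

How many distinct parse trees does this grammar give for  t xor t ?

1

Parse trees for t xor t:
  [Item [Item t] xor [Item t]]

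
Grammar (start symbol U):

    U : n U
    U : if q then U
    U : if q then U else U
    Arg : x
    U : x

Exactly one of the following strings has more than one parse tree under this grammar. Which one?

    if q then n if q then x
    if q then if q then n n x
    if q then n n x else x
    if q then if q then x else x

if q then n if q then x: 1 tree
if q then if q then n n x: 1 tree
if q then n n x else x: 1 tree
if q then if q then x else x: 2 trees

if q then if q then x else x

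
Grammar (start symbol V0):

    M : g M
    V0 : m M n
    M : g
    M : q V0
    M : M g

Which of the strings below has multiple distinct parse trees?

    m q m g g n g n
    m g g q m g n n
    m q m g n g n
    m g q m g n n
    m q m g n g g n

m q m g g n g n: 2 trees
m g g q m g n n: 1 tree
m q m g n g n: 1 tree
m g q m g n n: 1 tree
m q m g n g g n: 1 tree

m q m g g n g n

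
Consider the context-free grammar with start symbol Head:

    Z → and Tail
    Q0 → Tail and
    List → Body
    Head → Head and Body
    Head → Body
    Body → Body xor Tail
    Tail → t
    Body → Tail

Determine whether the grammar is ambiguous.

Unambiguous

Only Head, Body, Tail are reachable from Head; ignoring the rest: This is a standard precedence ladder (Head over Body over Tail), with each level left-recursive on its own operator ('and' at Head, 'xor' at Body). That structure is LR(1), hence unambiguous.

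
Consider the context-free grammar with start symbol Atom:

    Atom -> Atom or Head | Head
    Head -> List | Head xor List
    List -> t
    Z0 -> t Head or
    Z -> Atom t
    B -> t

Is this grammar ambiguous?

Unambiguous

(Z0, Z, B are unreachable from Atom, so their rules don't affect L(Atom).) The grammar is stratified — Atom handles 'or' (left-recursive), Head handles 'xor', List atoms. Each operator has a fixed associativity and precedence level, so every string has one parse.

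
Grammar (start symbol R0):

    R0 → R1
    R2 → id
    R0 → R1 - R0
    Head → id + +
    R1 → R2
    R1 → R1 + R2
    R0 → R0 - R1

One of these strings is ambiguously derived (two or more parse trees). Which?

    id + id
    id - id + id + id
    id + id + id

id - id + id + id

id + id: 1 tree
id - id + id + id: 2 trees
id + id + id: 1 tree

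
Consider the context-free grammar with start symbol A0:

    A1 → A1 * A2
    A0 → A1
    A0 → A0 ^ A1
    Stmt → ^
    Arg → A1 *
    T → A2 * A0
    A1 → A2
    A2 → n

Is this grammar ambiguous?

Unambiguous

(T, Stmt, Arg are unreachable from A0, so their rules don't affect L(A0).) This is a standard precedence ladder (A0 over A1 over A2), with each level left-recursive on its own operator ('^' at A0, '*' at A1). That structure is LR(1), hence unambiguous.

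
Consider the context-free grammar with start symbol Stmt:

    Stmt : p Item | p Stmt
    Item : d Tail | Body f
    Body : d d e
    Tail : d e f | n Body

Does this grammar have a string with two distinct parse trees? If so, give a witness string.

Ambiguous

Witness: p d d e f

Derivation 1: Stmt ⇒ p Item ⇒ p d Tail ⇒ p d d e f
Derivation 2: Stmt ⇒ p Item ⇒ p Body f ⇒ p d d e f

Two distinct leftmost derivations for the same string.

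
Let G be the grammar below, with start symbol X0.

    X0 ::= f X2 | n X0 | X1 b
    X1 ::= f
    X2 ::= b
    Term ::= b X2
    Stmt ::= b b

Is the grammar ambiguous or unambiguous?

Ambiguous

Witness: f b

Derivation 1: X0 ⇒ f X2 ⇒ f b
Derivation 2: X0 ⇒ X1 b ⇒ f b

Two distinct leftmost derivations for the same string.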